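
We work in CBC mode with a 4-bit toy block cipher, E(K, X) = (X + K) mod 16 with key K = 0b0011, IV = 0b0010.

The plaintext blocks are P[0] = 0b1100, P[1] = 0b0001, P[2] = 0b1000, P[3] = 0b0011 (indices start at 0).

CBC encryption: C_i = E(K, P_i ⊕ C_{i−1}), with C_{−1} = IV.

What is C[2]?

C[0]: P[0] ⊕ 0b0010 = 0b1110; E(K, 0b1110) = 0b0001.
C[1]: P[1] ⊕ 0b0001 = 0b0000; E(K, 0b0000) = 0b0011.
C[2]: P[2] ⊕ 0b0011 = 0b1011; E(K, 0b1011) = 0b1110.

C[2] = 0b1110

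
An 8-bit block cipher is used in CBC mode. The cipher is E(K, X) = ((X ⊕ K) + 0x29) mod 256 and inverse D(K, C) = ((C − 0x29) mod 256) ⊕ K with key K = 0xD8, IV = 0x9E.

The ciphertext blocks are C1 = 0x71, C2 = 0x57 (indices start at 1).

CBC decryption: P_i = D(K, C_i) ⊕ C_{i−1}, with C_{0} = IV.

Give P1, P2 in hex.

P1: D(K, 0x71) = 0x90; 0x90 ⊕ 0x9E = 0x0E.
P2: D(K, 0x57) = 0xF6; 0xF6 ⊕ 0x71 = 0x87.

P1 = 0x0E, P2 = 0x87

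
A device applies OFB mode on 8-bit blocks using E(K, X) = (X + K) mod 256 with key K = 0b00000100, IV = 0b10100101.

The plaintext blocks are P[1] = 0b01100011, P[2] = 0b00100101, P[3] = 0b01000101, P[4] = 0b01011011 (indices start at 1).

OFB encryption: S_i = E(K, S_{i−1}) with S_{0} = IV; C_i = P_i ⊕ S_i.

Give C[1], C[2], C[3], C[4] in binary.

C[1]: S = E(K, 0b10100101) = 0b10101001; 0b01100011 ⊕ 0b10101001 = 0b11001010.
C[2]: S = E(K, 0b10101001) = 0b10101101; 0b00100101 ⊕ 0b10101101 = 0b10001000.
C[3]: S = E(K, 0b10101101) = 0b10110001; 0b01000101 ⊕ 0b10110001 = 0b11110100.
C[4]: S = E(K, 0b10110001) = 0b10110101; 0b01011011 ⊕ 0b10110101 = 0b11101110.

C[1] = 0b11001010, C[2] = 0b10001000, C[3] = 0b11110100, C[4] = 0b11101110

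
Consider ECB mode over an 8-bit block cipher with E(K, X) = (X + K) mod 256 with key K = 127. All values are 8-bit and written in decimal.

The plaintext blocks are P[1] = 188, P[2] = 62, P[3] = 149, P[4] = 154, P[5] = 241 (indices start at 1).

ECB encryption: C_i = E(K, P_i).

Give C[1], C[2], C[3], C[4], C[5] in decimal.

C[1]: E(K, 188) = 59.
C[2]: E(K, 62) = 189.
C[3]: E(K, 149) = 20.
C[4]: E(K, 154) = 25.
C[5]: E(K, 241) = 112.

C[1] = 59, C[2] = 189, C[3] = 20, C[4] = 25, C[5] = 112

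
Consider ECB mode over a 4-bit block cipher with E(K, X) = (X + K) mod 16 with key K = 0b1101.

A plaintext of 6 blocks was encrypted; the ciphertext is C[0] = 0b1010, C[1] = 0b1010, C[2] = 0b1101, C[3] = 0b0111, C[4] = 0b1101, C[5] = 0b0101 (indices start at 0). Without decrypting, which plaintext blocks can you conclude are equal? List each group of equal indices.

ECB encrypts each block independently with the same key, so equal ciphertext blocks imply equal plaintext blocks.
C[0] = C[1] = 0b1010, so P[0] = P[1].
C[2] = C[4] = 0b1101, so P[2] = P[4].

P[0] = P[1]; P[2] = P[4]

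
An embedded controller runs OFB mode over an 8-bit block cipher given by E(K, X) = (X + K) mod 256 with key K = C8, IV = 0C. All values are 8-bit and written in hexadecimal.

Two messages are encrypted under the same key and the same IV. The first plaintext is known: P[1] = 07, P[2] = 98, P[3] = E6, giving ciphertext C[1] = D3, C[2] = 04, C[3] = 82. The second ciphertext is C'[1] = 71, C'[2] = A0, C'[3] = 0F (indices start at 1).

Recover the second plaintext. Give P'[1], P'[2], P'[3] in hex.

P'[1] = A5, P'[2] = 3C, P'[3] = 6B

In OFB with a reused IV, both messages share the same keystream S_i, so C_i ⊕ C'_i = P_i ⊕ P'_i and thus P'_i = P_i ⊕ C_i ⊕ C'_i.
P'[1]: 07 ⊕ D3 ⊕ 71 = A5.
P'[2]: 98 ⊕ 04 ⊕ A0 = 3C.
P'[3]: E6 ⊕ 82 ⊕ 0F = 6B.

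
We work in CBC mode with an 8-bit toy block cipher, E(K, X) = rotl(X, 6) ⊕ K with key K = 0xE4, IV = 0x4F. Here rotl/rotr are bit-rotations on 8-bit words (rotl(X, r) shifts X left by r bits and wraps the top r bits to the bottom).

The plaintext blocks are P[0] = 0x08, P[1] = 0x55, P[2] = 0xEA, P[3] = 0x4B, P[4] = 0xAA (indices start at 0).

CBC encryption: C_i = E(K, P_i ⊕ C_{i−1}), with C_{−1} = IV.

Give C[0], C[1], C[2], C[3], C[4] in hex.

C[0] = 0x35, C[1] = 0xFC, C[2] = 0x61, C[3] = 0x6E, C[4] = 0xD5

C[0]: P[0] ⊕ 0x4F = 0x47; E(K, 0x47) = 0x35.
C[1]: P[1] ⊕ 0x35 = 0x60; E(K, 0x60) = 0xFC.
C[2]: P[2] ⊕ 0xFC = 0x16; E(K, 0x16) = 0x61.
C[3]: P[3] ⊕ 0x61 = 0x2A; E(K, 0x2A) = 0x6E.
C[4]: P[4] ⊕ 0x6E = 0xC4; E(K, 0xC4) = 0xD5.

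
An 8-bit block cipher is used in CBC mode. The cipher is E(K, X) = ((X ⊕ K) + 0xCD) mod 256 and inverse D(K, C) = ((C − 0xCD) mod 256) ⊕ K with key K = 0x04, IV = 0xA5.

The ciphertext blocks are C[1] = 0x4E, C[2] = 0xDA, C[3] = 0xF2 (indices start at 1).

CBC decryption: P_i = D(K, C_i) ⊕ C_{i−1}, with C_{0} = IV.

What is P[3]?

P[3]: D(K, 0xF2) = 0x21; 0x21 ⊕ 0xDA = 0xFB.

P[3] = 0xFB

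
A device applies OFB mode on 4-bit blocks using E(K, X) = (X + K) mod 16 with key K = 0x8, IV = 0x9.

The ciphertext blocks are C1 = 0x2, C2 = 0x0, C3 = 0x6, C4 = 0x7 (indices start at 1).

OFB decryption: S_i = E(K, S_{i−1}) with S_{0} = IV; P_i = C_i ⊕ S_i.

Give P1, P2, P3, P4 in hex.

P1: S = E(K, 0x9) = 0x1; 0x2 ⊕ 0x1 = 0x3.
P2: S = E(K, 0x1) = 0x9; 0x0 ⊕ 0x9 = 0x9.
P3: S = E(K, 0x9) = 0x1; 0x6 ⊕ 0x1 = 0x7.
P4: S = E(K, 0x1) = 0x9; 0x7 ⊕ 0x9 = 0xE.

P1 = 0x3, P2 = 0x9, P3 = 0x7, P4 = 0xE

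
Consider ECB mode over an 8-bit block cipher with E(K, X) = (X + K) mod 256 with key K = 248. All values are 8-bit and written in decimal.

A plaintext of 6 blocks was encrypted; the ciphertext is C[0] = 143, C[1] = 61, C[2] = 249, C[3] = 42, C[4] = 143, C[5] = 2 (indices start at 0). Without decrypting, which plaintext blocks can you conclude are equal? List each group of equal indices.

ECB encrypts each block independently with the same key, so equal ciphertext blocks imply equal plaintext blocks.
C[0] = C[4] = 143, so P[0] = P[4].

P[0] = P[4]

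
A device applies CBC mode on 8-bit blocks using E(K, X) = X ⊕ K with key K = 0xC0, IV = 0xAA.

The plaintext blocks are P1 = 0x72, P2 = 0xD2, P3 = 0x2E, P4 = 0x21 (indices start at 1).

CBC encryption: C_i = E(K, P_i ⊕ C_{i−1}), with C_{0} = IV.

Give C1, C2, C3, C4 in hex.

C1 = 0x18, C2 = 0x0A, C3 = 0xE4, C4 = 0x05

C1: P1 ⊕ 0xAA = 0xD8; E(K, 0xD8) = 0x18.
C2: P2 ⊕ 0x18 = 0xCA; E(K, 0xCA) = 0x0A.
C3: P3 ⊕ 0x0A = 0x24; E(K, 0x24) = 0xE4.
C4: P4 ⊕ 0xE4 = 0xC5; E(K, 0xC5) = 0x05.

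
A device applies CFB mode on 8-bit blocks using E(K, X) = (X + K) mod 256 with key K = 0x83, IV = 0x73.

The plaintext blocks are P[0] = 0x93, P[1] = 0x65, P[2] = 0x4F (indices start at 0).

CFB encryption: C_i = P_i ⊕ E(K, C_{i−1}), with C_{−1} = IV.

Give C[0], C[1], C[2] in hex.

C[0] = 0x65, C[1] = 0x8D, C[2] = 0x5F

C[0]: E(K, 0x73) = 0xF6; 0x93 ⊕ 0xF6 = 0x65.
C[1]: E(K, 0x65) = 0xE8; 0x65 ⊕ 0xE8 = 0x8D.
C[2]: E(K, 0x8D) = 0x10; 0x4F ⊕ 0x10 = 0x5F.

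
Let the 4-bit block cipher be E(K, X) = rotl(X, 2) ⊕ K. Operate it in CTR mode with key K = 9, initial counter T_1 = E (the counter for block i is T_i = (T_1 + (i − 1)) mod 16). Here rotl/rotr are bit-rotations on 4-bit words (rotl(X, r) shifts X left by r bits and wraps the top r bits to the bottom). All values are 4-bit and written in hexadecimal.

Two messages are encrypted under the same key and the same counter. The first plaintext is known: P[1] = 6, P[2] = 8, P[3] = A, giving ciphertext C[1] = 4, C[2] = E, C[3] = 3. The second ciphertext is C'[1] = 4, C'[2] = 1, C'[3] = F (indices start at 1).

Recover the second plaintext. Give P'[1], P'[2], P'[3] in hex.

P'[1] = 6, P'[2] = 7, P'[3] = 6

In CTR with a reused counter, both messages share the same keystream S_i, so C_i ⊕ C'_i = P_i ⊕ P'_i and thus P'_i = P_i ⊕ C_i ⊕ C'_i.
P'[1]: 6 ⊕ 4 ⊕ 4 = 6.
P'[2]: 8 ⊕ E ⊕ 1 = 7.
P'[3]: A ⊕ 3 ⊕ F = 6.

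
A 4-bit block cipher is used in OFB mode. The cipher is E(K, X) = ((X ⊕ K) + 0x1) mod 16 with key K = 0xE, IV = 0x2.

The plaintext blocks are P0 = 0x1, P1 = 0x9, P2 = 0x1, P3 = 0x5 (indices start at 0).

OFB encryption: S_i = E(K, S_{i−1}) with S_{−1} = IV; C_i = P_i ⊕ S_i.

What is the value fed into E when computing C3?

0xB

C0: S = E(K, 0x2) = 0xD; 0x1 ⊕ 0xD = 0xC.
C1: S = E(K, 0xD) = 0x4; 0x9 ⊕ 0x4 = 0xD.
C2: S = E(K, 0x4) = 0xB; 0x1 ⊕ 0xB = 0xA.
C3: S = E(K, 0xB) = 0x6; 0x5 ⊕ 0x6 = 0x3.
So the input to E for block 3 is 0xB.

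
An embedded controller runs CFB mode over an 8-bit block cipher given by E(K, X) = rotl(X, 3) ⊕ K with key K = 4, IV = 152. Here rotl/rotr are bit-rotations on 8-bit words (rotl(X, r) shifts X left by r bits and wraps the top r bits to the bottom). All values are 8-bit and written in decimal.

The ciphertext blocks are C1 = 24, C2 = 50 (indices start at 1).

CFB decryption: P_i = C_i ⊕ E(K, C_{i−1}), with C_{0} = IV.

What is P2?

P2: E(K, 24) = 196; 50 ⊕ 196 = 246.

P2 = 246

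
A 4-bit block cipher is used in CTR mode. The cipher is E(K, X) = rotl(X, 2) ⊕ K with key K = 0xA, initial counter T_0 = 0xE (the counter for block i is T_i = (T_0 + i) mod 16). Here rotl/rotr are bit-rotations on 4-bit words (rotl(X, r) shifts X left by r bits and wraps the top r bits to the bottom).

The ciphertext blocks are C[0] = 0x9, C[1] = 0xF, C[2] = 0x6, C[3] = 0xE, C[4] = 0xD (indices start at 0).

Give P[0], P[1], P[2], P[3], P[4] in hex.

P[0] = 0x8, P[1] = 0xA, P[2] = 0xC, P[3] = 0x0, P[4] = 0xF

CTR decryption: S_i = E(K, T_i) where T_i is the counter for block i; P_i = C_i ⊕ S_i.
P[0]: T = 0xE, S = E(K, T) = 0x1; 0x9 ⊕ 0x1 = 0x8.
P[1]: T = 0xF, S = E(K, T) = 0x5; 0xF ⊕ 0x5 = 0xA.
P[2]: T = 0x0, S = E(K, T) = 0xA; 0x6 ⊕ 0xA = 0xC.
P[3]: T = 0x1, S = E(K, T) = 0xE; 0xE ⊕ 0xE = 0x0.
P[4]: T = 0x2, S = E(K, T) = 0x2; 0xD ⊕ 0x2 = 0xF.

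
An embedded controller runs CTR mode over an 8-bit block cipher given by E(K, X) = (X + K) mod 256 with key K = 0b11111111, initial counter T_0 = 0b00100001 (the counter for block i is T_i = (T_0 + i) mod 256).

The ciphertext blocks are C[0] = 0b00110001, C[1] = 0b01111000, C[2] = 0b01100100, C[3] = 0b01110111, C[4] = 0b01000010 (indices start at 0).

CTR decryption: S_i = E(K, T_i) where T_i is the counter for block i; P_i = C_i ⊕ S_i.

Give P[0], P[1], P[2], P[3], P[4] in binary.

P[0]: T = 0b00100001, S = E(K, T) = 0b00100000; 0b00110001 ⊕ 0b00100000 = 0b00010001.
P[1]: T = 0b00100010, S = E(K, T) = 0b00100001; 0b01111000 ⊕ 0b00100001 = 0b01011001.
P[2]: T = 0b00100011, S = E(K, T) = 0b00100010; 0b01100100 ⊕ 0b00100010 = 0b01000110.
P[3]: T = 0b00100100, S = E(K, T) = 0b00100011; 0b01110111 ⊕ 0b00100011 = 0b01010100.
P[4]: T = 0b00100101, S = E(K, T) = 0b00100100; 0b01000010 ⊕ 0b00100100 = 0b01100110.

P[0] = 0b00010001, P[1] = 0b01011001, P[2] = 0b01000110, P[3] = 0b01010100, P[4] = 0b01100110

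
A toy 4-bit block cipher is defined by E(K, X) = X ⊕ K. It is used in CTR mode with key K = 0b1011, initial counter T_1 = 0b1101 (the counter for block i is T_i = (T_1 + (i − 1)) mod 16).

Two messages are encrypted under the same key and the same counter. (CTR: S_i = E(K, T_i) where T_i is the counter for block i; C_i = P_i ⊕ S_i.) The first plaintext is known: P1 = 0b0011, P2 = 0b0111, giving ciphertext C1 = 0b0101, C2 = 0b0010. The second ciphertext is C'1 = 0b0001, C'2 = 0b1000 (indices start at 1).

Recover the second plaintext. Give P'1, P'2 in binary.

In CTR with a reused counter, both messages share the same keystream S_i, so C_i ⊕ C'_i = P_i ⊕ P'_i and thus P'_i = P_i ⊕ C_i ⊕ C'_i.
P'1: 0b0011 ⊕ 0b0101 ⊕ 0b0001 = 0b0111.
P'2: 0b0111 ⊕ 0b0010 ⊕ 0b1000 = 0b1101.

P'1 = 0b0111, P'2 = 0b1101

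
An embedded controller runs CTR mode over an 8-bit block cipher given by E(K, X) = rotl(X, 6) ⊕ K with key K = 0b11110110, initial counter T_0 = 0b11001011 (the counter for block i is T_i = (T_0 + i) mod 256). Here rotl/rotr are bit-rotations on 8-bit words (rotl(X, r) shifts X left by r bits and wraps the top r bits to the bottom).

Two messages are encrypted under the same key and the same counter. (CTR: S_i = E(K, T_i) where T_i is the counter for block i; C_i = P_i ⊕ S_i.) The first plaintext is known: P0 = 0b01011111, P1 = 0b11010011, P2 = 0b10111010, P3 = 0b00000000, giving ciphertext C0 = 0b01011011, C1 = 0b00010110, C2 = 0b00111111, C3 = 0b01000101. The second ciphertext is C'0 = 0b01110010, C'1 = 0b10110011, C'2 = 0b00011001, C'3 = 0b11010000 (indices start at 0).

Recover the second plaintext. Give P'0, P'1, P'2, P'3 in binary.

P'0 = 0b01110110, P'1 = 0b01110110, P'2 = 0b10011100, P'3 = 0b10010101

In CTR with a reused counter, both messages share the same keystream S_i, so C_i ⊕ C'_i = P_i ⊕ P'_i and thus P'_i = P_i ⊕ C_i ⊕ C'_i.
P'0: 0b01011111 ⊕ 0b01011011 ⊕ 0b01110010 = 0b01110110.
P'1: 0b11010011 ⊕ 0b00010110 ⊕ 0b10110011 = 0b01110110.
P'2: 0b10111010 ⊕ 0b00111111 ⊕ 0b00011001 = 0b10011100.
P'3: 0b00000000 ⊕ 0b01000101 ⊕ 0b11010000 = 0b10010101.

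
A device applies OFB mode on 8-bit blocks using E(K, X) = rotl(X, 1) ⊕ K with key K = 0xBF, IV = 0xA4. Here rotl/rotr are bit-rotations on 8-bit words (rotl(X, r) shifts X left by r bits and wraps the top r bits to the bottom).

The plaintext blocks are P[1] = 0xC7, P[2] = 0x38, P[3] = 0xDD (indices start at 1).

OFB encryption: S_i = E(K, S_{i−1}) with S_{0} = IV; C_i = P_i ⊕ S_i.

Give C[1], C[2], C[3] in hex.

C[1] = 0x31, C[2] = 0x6A, C[3] = 0xC6

C[1]: S = E(K, 0xA4) = 0xF6; 0xC7 ⊕ 0xF6 = 0x31.
C[2]: S = E(K, 0xF6) = 0x52; 0x38 ⊕ 0x52 = 0x6A.
C[3]: S = E(K, 0x52) = 0x1B; 0xDD ⊕ 0x1B = 0xC6.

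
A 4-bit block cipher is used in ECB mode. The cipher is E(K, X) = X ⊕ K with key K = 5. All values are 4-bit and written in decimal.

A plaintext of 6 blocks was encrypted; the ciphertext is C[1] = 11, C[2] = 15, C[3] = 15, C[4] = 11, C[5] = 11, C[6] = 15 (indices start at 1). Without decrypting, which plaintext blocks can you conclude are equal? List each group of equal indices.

P[1] = P[4] = P[5]; P[2] = P[3] = P[6]

ECB encrypts each block independently with the same key, so equal ciphertext blocks imply equal plaintext blocks.
C[1] = C[4] = C[5] = 11, so P[1] = P[4] = P[5].
C[2] = C[3] = C[6] = 15, so P[2] = P[3] = P[6].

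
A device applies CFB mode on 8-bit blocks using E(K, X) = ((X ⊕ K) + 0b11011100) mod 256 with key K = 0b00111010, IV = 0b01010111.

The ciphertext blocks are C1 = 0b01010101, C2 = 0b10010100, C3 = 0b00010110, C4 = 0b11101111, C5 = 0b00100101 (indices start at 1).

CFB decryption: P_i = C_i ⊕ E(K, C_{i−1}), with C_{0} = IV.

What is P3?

P3 = 0b10011100

P3: E(K, 0b10010100) = 0b10001010; 0b00010110 ⊕ 0b10001010 = 0b10011100.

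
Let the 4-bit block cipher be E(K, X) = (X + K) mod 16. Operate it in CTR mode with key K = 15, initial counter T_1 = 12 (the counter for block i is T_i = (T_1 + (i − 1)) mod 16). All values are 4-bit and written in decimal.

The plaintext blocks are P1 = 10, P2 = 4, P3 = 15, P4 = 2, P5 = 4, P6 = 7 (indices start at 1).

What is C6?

CTR encryption: S_i = E(K, T_i) where T_i is the counter for block i; C_i = P_i ⊕ S_i.
C1: T = 12, S = E(K, T) = 11; 10 ⊕ 11 = 1.
C2: T = 13, S = E(K, T) = 12; 4 ⊕ 12 = 8.
C3: T = 14, S = E(K, T) = 13; 15 ⊕ 13 = 2.
C4: T = 15, S = E(K, T) = 14; 2 ⊕ 14 = 12.
C5: T = 0, S = E(K, T) = 15; 4 ⊕ 15 = 11.
C6: T = 1, S = E(K, T) = 0; 7 ⊕ 0 = 7.

C6 = 7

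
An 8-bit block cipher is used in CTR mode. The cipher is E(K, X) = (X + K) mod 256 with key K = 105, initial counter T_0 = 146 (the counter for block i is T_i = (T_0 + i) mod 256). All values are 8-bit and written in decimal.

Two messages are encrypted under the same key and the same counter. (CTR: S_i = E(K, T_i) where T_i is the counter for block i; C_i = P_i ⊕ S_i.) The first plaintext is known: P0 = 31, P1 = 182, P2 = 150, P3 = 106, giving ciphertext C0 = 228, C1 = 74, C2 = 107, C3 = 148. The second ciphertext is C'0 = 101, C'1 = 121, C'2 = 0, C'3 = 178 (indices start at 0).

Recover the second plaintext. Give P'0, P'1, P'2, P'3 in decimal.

In CTR with a reused counter, both messages share the same keystream S_i, so C_i ⊕ C'_i = P_i ⊕ P'_i and thus P'_i = P_i ⊕ C_i ⊕ C'_i.
P'0: 31 ⊕ 228 ⊕ 101 = 158.
P'1: 182 ⊕ 74 ⊕ 121 = 133.
P'2: 150 ⊕ 107 ⊕ 0 = 253.
P'3: 106 ⊕ 148 ⊕ 178 = 76.

P'0 = 158, P'1 = 133, P'2 = 253, P'3 = 76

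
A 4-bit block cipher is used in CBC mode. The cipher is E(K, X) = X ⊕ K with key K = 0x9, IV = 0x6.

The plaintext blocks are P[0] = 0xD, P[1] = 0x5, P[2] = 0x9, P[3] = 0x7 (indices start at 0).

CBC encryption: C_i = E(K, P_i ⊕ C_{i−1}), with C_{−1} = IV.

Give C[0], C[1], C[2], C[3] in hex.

C[0] = 0x2, C[1] = 0xE, C[2] = 0xE, C[3] = 0x0

C[0]: P[0] ⊕ 0x6 = 0xB; E(K, 0xB) = 0x2.
C[1]: P[1] ⊕ 0x2 = 0x7; E(K, 0x7) = 0xE.
C[2]: P[2] ⊕ 0xE = 0x7; E(K, 0x7) = 0xE.
C[3]: P[3] ⊕ 0xE = 0x9; E(K, 0x9) = 0x0.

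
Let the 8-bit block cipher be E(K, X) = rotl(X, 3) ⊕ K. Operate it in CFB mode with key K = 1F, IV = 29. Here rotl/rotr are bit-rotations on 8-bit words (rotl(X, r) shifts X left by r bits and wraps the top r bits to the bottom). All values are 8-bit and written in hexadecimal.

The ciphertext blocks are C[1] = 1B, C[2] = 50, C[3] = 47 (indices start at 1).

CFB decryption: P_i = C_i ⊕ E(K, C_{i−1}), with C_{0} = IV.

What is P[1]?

P[1]: E(K, 29) = 56; 1B ⊕ 56 = 4D.

P[1] = 4D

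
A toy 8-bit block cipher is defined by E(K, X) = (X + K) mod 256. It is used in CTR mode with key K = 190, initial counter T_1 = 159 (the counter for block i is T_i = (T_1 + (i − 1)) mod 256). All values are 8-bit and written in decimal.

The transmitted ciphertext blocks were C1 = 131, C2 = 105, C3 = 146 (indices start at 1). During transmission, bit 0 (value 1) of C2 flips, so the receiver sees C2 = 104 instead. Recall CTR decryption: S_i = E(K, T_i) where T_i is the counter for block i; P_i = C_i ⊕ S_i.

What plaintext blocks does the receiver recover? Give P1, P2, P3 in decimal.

P1 = 222, P2 = 54, P3 = 205

Only C2 changed, to 104. In CTR, a change in C_i flips the same bit in P_i only; the keystream is unaffected. Decrypting the received ciphertext:
P1: T = 159, S = E(K, T) = 93; 131 ⊕ 93 = 222.
P2: T = 160, S = E(K, T) = 94; 104 ⊕ 94 = 54.
P3: T = 161, S = E(K, T) = 95; 146 ⊕ 95 = 205.
Blocks that differ from the original plaintext: P2.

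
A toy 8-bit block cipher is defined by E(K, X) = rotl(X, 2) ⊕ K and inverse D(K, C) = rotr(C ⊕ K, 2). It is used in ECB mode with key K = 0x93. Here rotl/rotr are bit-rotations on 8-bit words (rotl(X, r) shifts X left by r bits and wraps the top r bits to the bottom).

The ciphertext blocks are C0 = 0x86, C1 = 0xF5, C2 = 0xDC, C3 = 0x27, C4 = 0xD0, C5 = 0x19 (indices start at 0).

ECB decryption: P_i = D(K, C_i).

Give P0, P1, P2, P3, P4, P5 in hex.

P0: D(K, 0x86) = 0x45.
P1: D(K, 0xF5) = 0x99.
P2: D(K, 0xDC) = 0xD3.
P3: D(K, 0x27) = 0x2D.
P4: D(K, 0xD0) = 0xD0.
P5: D(K, 0x19) = 0xA2.

P0 = 0x45, P1 = 0x99, P2 = 0xD3, P3 = 0x2D, P4 = 0xD0, P5 = 0xA2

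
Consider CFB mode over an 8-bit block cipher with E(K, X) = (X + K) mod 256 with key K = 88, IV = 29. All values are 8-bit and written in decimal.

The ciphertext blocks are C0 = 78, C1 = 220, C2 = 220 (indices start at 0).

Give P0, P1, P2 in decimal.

CFB decryption: P_i = C_i ⊕ E(K, C_{i−1}), with C_{−1} = IV.
P0: E(K, 29) = 117; 78 ⊕ 117 = 59.
P1: E(K, 78) = 166; 220 ⊕ 166 = 122.
P2: E(K, 220) = 52; 220 ⊕ 52 = 232.

P0 = 59, P1 = 122, P2 = 232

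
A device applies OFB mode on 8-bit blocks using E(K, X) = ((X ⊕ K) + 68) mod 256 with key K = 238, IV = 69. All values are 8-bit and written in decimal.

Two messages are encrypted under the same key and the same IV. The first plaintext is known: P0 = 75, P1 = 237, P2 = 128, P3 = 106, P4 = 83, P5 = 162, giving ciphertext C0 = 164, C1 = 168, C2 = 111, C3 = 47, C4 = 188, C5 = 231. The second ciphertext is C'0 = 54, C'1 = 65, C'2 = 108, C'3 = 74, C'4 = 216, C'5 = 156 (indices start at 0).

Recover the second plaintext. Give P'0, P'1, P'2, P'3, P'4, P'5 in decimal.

P'0 = 217, P'1 = 4, P'2 = 131, P'3 = 15, P'4 = 55, P'5 = 217

In OFB with a reused IV, both messages share the same keystream S_i, so C_i ⊕ C'_i = P_i ⊕ P'_i and thus P'_i = P_i ⊕ C_i ⊕ C'_i.
P'0: 75 ⊕ 164 ⊕ 54 = 217.
P'1: 237 ⊕ 168 ⊕ 65 = 4.
P'2: 128 ⊕ 111 ⊕ 108 = 131.
P'3: 106 ⊕ 47 ⊕ 74 = 15.
P'4: 83 ⊕ 188 ⊕ 216 = 55.
P'5: 162 ⊕ 231 ⊕ 156 = 217.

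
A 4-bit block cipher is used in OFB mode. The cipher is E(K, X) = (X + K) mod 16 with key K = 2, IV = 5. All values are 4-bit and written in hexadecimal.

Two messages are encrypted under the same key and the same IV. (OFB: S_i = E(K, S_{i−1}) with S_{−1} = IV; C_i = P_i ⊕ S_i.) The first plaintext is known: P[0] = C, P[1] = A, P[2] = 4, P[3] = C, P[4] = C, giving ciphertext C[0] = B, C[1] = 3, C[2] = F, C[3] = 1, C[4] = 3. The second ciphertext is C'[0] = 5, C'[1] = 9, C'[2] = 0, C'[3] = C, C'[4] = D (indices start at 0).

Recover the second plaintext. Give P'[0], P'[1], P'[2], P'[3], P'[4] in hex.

P'[0] = 2, P'[1] = 0, P'[2] = B, P'[3] = 1, P'[4] = 2

In OFB with a reused IV, both messages share the same keystream S_i, so C_i ⊕ C'_i = P_i ⊕ P'_i and thus P'_i = P_i ⊕ C_i ⊕ C'_i.
P'[0]: C ⊕ B ⊕ 5 = 2.
P'[1]: A ⊕ 3 ⊕ 9 = 0.
P'[2]: 4 ⊕ F ⊕ 0 = B.
P'[3]: C ⊕ 1 ⊕ C = 1.
P'[4]: C ⊕ 3 ⊕ D = 2.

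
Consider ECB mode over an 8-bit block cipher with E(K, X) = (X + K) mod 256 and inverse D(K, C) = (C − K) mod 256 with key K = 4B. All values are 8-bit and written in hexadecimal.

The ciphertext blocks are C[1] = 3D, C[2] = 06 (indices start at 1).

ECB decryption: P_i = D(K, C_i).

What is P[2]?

P[2] = BB

P[2]: D(K, 06) = BB.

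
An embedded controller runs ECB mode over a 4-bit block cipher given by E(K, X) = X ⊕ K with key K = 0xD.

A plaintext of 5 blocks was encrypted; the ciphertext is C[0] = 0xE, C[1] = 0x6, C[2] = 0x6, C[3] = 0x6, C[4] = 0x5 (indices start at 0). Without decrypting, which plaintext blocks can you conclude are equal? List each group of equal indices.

ECB encrypts each block independently with the same key, so equal ciphertext blocks imply equal plaintext blocks.
C[1] = C[2] = C[3] = 0x6, so P[1] = P[2] = P[3].

P[1] = P[2] = P[3]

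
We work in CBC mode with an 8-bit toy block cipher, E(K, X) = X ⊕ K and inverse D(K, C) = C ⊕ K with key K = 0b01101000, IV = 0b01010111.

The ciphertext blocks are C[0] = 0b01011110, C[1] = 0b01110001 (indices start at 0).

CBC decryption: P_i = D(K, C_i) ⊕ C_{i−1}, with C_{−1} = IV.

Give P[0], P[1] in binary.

P[0] = 0b01100001, P[1] = 0b01000111

P[0]: D(K, 0b01011110) = 0b00110110; 0b00110110 ⊕ 0b01010111 = 0b01100001.
P[1]: D(K, 0b01110001) = 0b00011001; 0b00011001 ⊕ 0b01011110 = 0b01000111.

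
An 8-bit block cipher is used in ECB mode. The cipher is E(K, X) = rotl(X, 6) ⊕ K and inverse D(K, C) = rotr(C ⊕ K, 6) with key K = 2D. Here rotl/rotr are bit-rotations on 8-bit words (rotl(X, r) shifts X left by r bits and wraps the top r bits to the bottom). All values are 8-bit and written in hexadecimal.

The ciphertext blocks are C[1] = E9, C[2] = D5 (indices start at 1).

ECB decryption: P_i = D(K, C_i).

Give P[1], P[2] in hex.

P[1] = 13, P[2] = E3

P[1]: D(K, E9) = 13.
P[2]: D(K, D5) = E3.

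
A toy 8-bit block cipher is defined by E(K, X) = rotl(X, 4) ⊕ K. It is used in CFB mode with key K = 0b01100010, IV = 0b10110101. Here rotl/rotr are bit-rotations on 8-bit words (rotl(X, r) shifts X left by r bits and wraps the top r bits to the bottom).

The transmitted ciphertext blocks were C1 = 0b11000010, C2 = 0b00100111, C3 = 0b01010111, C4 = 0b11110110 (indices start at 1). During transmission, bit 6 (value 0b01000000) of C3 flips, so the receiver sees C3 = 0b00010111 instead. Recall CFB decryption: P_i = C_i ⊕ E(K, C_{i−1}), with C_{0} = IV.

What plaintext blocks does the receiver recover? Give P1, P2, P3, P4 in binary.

Only C3 changed, to 0b00010111. In CFB, a change in C_i flips the same bit in P_i and garbles P_{i+1}. Decrypting the received ciphertext:
P1: E(K, 0b10110101) = 0b00111001; 0b11000010 ⊕ 0b00111001 = 0b11111011.
P2: E(K, 0b11000010) = 0b01001110; 0b00100111 ⊕ 0b01001110 = 0b01101001.
P3: E(K, 0b00100111) = 0b00010000; 0b00010111 ⊕ 0b00010000 = 0b00000111.
P4: E(K, 0b00010111) = 0b00010011; 0b11110110 ⊕ 0b00010011 = 0b11100101.
Blocks that differ from the original plaintext: P3, P4.

P1 = 0b11111011, P2 = 0b01101001, P3 = 0b00000111, P4 = 0b11100101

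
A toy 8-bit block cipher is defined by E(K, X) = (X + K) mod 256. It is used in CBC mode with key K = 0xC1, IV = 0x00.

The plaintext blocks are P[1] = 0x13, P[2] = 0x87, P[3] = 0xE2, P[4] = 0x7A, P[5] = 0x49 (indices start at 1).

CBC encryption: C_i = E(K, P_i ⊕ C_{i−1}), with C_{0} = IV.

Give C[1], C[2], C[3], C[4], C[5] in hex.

C[1]: P[1] ⊕ 0x00 = 0x13; E(K, 0x13) = 0xD4.
C[2]: P[2] ⊕ 0xD4 = 0x53; E(K, 0x53) = 0x14.
C[3]: P[3] ⊕ 0x14 = 0xF6; E(K, 0xF6) = 0xB7.
C[4]: P[4] ⊕ 0xB7 = 0xCD; E(K, 0xCD) = 0x8E.
C[5]: P[5] ⊕ 0x8E = 0xC7; E(K, 0xC7) = 0x88.

C[1] = 0xD4, C[2] = 0x14, C[3] = 0xB7, C[4] = 0x8E, C[5] = 0x88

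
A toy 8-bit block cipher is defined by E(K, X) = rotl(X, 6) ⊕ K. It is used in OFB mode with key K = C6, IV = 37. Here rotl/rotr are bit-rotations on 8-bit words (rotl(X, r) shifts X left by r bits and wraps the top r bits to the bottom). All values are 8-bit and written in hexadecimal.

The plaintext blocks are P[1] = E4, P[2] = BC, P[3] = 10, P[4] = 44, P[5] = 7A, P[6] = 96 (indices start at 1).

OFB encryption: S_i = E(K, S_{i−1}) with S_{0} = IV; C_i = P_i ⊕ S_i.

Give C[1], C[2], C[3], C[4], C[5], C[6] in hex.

C[1] = EF, C[2] = B8, C[3] = D7, C[4] = 73, C[5] = 71, C[6] = 92

C[1]: S = E(K, 37) = 0B; E4 ⊕ 0B = EF.
C[2]: S = E(K, 0B) = 04; BC ⊕ 04 = B8.
C[3]: S = E(K, 04) = C7; 10 ⊕ C7 = D7.
C[4]: S = E(K, C7) = 37; 44 ⊕ 37 = 73.
C[5]: S = E(K, 37) = 0B; 7A ⊕ 0B = 71.
C[6]: S = E(K, 0B) = 04; 96 ⊕ 04 = 92.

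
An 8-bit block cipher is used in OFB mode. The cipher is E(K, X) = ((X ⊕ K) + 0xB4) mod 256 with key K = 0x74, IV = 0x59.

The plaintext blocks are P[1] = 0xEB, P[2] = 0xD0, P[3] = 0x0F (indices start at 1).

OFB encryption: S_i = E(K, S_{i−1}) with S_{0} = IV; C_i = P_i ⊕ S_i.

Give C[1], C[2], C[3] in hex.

C[1]: S = E(K, 0x59) = 0xE1; 0xEB ⊕ 0xE1 = 0x0A.
C[2]: S = E(K, 0xE1) = 0x49; 0xD0 ⊕ 0x49 = 0x99.
C[3]: S = E(K, 0x49) = 0xF1; 0x0F ⊕ 0xF1 = 0xFE.

C[1] = 0x0A, C[2] = 0x99, C[3] = 0xFE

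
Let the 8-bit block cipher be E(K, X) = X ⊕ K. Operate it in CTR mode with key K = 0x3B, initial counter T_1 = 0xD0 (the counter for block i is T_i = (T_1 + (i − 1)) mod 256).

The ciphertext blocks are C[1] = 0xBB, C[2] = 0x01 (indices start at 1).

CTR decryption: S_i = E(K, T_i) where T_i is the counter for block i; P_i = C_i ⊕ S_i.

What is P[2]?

P[2]: T = 0xD1, S = E(K, T) = 0xEA; 0x01 ⊕ 0xEA = 0xEB.

P[2] = 0xEB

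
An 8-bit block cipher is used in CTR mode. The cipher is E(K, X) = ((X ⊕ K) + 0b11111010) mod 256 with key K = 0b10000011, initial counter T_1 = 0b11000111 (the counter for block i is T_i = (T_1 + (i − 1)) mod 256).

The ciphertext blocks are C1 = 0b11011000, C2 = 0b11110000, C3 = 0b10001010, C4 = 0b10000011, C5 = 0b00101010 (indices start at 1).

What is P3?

CTR decryption: S_i = E(K, T_i) where T_i is the counter for block i; P_i = C_i ⊕ S_i.
P3: T = 0b11001001, S = E(K, T) = 0b01000100; 0b10001010 ⊕ 0b01000100 = 0b11001110.

P3 = 0b11001110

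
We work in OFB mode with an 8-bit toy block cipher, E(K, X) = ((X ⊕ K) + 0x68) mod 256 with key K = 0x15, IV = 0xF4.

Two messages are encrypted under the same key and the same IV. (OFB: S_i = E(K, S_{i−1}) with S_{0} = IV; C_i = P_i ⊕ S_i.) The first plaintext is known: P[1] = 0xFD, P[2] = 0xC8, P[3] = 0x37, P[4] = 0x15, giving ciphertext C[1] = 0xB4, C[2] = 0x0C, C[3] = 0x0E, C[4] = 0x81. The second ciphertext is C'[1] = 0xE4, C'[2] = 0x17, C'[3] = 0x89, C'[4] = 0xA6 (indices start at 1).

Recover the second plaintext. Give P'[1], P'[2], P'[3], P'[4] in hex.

In OFB with a reused IV, both messages share the same keystream S_i, so C_i ⊕ C'_i = P_i ⊕ P'_i and thus P'_i = P_i ⊕ C_i ⊕ C'_i.
P'[1]: 0xFD ⊕ 0xB4 ⊕ 0xE4 = 0xAD.
P'[2]: 0xC8 ⊕ 0x0C ⊕ 0x17 = 0xD3.
P'[3]: 0x37 ⊕ 0x0E ⊕ 0x89 = 0xB0.
P'[4]: 0x15 ⊕ 0x81 ⊕ 0xA6 = 0x32.

P'[1] = 0xAD, P'[2] = 0xD3, P'[3] = 0xB0, P'[4] = 0x32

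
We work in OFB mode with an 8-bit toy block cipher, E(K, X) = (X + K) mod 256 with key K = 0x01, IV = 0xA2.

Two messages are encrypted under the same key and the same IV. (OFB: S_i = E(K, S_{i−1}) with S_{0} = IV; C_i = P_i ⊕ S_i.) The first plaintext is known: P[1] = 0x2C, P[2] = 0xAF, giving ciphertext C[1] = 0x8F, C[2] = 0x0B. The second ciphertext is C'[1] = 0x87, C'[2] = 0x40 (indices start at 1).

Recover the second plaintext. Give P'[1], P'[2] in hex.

In OFB with a reused IV, both messages share the same keystream S_i, so C_i ⊕ C'_i = P_i ⊕ P'_i and thus P'_i = P_i ⊕ C_i ⊕ C'_i.
P'[1]: 0x2C ⊕ 0x8F ⊕ 0x87 = 0x24.
P'[2]: 0xAF ⊕ 0x0B ⊕ 0x40 = 0xE4.

P'[1] = 0x24, P'[2] = 0xE4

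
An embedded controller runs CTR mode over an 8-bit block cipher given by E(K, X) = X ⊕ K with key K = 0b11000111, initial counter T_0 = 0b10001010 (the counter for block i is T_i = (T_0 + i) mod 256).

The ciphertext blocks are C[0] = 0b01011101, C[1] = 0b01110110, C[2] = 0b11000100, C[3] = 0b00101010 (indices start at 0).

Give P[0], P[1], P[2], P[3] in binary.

P[0] = 0b00010000, P[1] = 0b00111010, P[2] = 0b10001111, P[3] = 0b01100000

CTR decryption: S_i = E(K, T_i) where T_i is the counter for block i; P_i = C_i ⊕ S_i.
P[0]: T = 0b10001010, S = E(K, T) = 0b01001101; 0b01011101 ⊕ 0b01001101 = 0b00010000.
P[1]: T = 0b10001011, S = E(K, T) = 0b01001100; 0b01110110 ⊕ 0b01001100 = 0b00111010.
P[2]: T = 0b10001100, S = E(K, T) = 0b01001011; 0b11000100 ⊕ 0b01001011 = 0b10001111.
P[3]: T = 0b10001101, S = E(K, T) = 0b01001010; 0b00101010 ⊕ 0b01001010 = 0b01100000.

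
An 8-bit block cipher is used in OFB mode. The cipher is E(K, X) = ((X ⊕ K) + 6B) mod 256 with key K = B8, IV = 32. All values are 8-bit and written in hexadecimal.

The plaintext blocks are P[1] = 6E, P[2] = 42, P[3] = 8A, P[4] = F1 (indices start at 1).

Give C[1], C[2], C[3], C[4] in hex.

OFB encryption: S_i = E(K, S_{i−1}) with S_{0} = IV; C_i = P_i ⊕ S_i.
C[1]: S = E(K, 32) = F5; 6E ⊕ F5 = 9B.
C[2]: S = E(K, F5) = B8; 42 ⊕ B8 = FA.
C[3]: S = E(K, B8) = 6B; 8A ⊕ 6B = E1.
C[4]: S = E(K, 6B) = 3E; F1 ⊕ 3E = CF.

C[1] = 9B, C[2] = FA, C[3] = E1, C[4] = CF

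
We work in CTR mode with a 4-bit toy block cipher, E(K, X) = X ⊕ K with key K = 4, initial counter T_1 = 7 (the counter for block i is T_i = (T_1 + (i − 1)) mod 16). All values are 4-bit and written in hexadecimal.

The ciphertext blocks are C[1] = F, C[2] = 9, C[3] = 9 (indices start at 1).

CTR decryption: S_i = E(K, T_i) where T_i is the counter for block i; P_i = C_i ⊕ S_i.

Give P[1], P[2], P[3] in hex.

P[1] = C, P[2] = 5, P[3] = 4

P[1]: T = 7, S = E(K, T) = 3; F ⊕ 3 = C.
P[2]: T = 8, S = E(K, T) = C; 9 ⊕ C = 5.
P[3]: T = 9, S = E(K, T) = D; 9 ⊕ D = 4.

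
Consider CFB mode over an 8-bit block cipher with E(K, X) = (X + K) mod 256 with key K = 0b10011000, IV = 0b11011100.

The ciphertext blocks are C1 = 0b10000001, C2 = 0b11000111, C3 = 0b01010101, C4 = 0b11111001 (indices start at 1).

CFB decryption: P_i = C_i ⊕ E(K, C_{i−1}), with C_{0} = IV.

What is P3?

P3 = 0b00001010

P3: E(K, 0b11000111) = 0b01011111; 0b01010101 ⊕ 0b01011111 = 0b00001010.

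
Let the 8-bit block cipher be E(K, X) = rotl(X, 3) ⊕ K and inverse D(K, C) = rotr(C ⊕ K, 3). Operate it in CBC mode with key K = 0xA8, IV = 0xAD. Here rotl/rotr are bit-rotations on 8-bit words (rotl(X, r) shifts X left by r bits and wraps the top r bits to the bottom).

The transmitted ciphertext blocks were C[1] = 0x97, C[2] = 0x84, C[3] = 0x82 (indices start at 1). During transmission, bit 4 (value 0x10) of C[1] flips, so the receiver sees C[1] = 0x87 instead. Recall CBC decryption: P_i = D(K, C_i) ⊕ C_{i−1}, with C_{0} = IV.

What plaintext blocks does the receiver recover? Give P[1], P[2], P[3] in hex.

Only C[1] changed, to 0x87. In CBC, a change in C_i garbles P_i and flips the same bit in P_{i+1}. Decrypting the received ciphertext:
P[1]: D(K, 0x87) = 0xE5; 0xE5 ⊕ 0xAD = 0x48.
P[2]: D(K, 0x84) = 0x85; 0x85 ⊕ 0x87 = 0x02.
P[3]: D(K, 0x82) = 0x45; 0x45 ⊕ 0x84 = 0xC1.
Blocks that differ from the original plaintext: P[1], P[2].

P[1] = 0x48, P[2] = 0x02, P[3] = 0xC1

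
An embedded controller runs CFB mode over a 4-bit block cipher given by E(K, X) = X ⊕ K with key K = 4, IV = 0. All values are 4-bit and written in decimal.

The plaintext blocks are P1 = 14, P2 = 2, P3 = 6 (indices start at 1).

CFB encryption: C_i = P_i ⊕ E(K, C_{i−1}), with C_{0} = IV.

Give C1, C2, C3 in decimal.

C1 = 10, C2 = 12, C3 = 14

C1: E(K, 0) = 4; 14 ⊕ 4 = 10.
C2: E(K, 10) = 14; 2 ⊕ 14 = 12.
C3: E(K, 12) = 8; 6 ⊕ 8 = 14.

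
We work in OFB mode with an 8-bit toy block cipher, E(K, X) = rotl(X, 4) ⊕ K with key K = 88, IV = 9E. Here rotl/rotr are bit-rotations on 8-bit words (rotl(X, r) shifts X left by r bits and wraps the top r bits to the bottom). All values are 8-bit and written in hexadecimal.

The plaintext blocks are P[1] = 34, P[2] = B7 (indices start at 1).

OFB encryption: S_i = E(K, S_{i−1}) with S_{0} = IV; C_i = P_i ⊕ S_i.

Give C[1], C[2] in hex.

C[1] = 55, C[2] = 29

C[1]: S = E(K, 9E) = 61; 34 ⊕ 61 = 55.
C[2]: S = E(K, 61) = 9E; B7 ⊕ 9E = 29.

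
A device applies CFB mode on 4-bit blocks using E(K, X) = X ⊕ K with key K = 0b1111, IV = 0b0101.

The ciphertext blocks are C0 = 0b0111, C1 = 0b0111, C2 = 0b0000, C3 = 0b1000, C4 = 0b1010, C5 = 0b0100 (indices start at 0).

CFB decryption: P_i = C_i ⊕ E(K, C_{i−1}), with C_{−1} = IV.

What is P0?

P0: E(K, 0b0101) = 0b1010; 0b0111 ⊕ 0b1010 = 0b1101.

P0 = 0b1101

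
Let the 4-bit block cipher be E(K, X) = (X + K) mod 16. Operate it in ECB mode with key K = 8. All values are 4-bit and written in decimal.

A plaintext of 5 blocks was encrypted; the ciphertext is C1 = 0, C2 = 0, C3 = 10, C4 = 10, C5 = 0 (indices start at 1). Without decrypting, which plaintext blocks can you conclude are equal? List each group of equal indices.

ECB encrypts each block independently with the same key, so equal ciphertext blocks imply equal plaintext blocks.
C1 = C2 = C5 = 0, so P1 = P2 = P5.
C3 = C4 = 10, so P3 = P4.

P1 = P2 = P5; P3 = P4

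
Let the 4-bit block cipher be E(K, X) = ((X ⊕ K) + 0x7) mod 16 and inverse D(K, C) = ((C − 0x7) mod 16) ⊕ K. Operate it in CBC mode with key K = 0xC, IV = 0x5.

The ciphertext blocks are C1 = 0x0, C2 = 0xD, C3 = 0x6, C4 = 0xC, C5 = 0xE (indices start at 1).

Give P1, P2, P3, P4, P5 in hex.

CBC decryption: P_i = D(K, C_i) ⊕ C_{i−1}, with C_{0} = IV.
P1: D(K, 0x0) = 0x5; 0x5 ⊕ 0x5 = 0x0.
P2: D(K, 0xD) = 0xA; 0xA ⊕ 0x0 = 0xA.
P3: D(K, 0x6) = 0x3; 0x3 ⊕ 0xD = 0xE.
P4: D(K, 0xC) = 0x9; 0x9 ⊕ 0x6 = 0xF.
P5: D(K, 0xE) = 0xB; 0xB ⊕ 0xC = 0x7.

P1 = 0x0, P2 = 0xA, P3 = 0xE, P4 = 0xF, P5 = 0x7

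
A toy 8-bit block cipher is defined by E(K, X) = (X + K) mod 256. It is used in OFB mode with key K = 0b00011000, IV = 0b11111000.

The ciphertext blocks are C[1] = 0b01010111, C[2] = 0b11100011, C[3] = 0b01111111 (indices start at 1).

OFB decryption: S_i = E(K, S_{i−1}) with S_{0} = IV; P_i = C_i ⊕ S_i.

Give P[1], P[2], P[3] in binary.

P[1]: S = E(K, 0b11111000) = 0b00010000; 0b01010111 ⊕ 0b00010000 = 0b01000111.
P[2]: S = E(K, 0b00010000) = 0b00101000; 0b11100011 ⊕ 0b00101000 = 0b11001011.
P[3]: S = E(K, 0b00101000) = 0b01000000; 0b01111111 ⊕ 0b01000000 = 0b00111111.

P[1] = 0b01000111, P[2] = 0b11001011, P[3] = 0b00111111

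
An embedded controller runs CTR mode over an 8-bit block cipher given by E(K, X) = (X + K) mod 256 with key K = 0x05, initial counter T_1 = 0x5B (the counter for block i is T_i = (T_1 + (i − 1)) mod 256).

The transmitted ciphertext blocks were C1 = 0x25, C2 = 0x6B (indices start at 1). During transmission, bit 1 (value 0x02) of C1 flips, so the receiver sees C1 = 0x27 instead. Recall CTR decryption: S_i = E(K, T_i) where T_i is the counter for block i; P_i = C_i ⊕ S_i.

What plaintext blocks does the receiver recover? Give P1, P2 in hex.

Only C1 changed, to 0x27. In CTR, a change in C_i flips the same bit in P_i only; the keystream is unaffected. Decrypting the received ciphertext:
P1: T = 0x5B, S = E(K, T) = 0x60; 0x27 ⊕ 0x60 = 0x47.
P2: T = 0x5C, S = E(K, T) = 0x61; 0x6B ⊕ 0x61 = 0x0A.
Blocks that differ from the original plaintext: P1.

P1 = 0x47, P2 = 0x0A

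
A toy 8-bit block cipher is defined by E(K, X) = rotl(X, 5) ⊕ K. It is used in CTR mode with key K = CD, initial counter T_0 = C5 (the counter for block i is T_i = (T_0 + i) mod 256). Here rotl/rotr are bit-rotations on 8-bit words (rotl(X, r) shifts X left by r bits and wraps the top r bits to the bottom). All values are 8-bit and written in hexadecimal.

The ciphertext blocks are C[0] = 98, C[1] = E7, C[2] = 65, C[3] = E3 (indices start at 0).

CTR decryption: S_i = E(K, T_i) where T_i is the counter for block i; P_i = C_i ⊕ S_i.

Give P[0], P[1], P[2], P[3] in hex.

P[0]: T = C5, S = E(K, T) = 75; 98 ⊕ 75 = ED.
P[1]: T = C6, S = E(K, T) = 15; E7 ⊕ 15 = F2.
P[2]: T = C7, S = E(K, T) = 35; 65 ⊕ 35 = 50.
P[3]: T = C8, S = E(K, T) = D4; E3 ⊕ D4 = 37.

P[0] = ED, P[1] = F2, P[2] = 50, P[3] = 37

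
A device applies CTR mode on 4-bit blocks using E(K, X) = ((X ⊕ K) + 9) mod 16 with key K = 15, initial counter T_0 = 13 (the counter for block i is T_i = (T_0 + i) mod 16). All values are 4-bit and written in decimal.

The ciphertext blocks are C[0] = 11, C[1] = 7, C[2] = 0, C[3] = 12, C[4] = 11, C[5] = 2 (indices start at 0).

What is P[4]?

P[4] = 12

CTR decryption: S_i = E(K, T_i) where T_i is the counter for block i; P_i = C_i ⊕ S_i.
P[4]: T = 1, S = E(K, T) = 7; 11 ⊕ 7 = 12.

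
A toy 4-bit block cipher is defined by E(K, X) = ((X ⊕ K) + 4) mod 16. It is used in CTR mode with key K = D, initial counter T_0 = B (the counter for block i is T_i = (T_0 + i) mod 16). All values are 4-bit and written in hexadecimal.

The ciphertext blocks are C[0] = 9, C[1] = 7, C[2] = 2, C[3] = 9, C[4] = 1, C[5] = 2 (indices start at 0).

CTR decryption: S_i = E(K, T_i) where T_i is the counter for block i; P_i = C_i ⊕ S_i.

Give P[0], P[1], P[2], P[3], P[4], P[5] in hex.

P[0] = 3, P[1] = 2, P[2] = 6, P[3] = E, P[4] = 7, P[5] = 3

P[0]: T = B, S = E(K, T) = A; 9 ⊕ A = 3.
P[1]: T = C, S = E(K, T) = 5; 7 ⊕ 5 = 2.
P[2]: T = D, S = E(K, T) = 4; 2 ⊕ 4 = 6.
P[3]: T = E, S = E(K, T) = 7; 9 ⊕ 7 = E.
P[4]: T = F, S = E(K, T) = 6; 1 ⊕ 6 = 7.
P[5]: T = 0, S = E(K, T) = 1; 2 ⊕ 1 = 3.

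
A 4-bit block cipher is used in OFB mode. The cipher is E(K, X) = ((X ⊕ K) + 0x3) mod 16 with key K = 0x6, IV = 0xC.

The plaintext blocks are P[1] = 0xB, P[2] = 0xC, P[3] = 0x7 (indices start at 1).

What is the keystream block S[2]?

OFB encryption: S_i = E(K, S_{i−1}) with S_{0} = IV; C_i = P_i ⊕ S_i.
C[1]: S = E(K, 0xC) = 0xD; 0xB ⊕ 0xD = 0x6.
C[2]: S = E(K, 0xD) = 0xE; 0xC ⊕ 0xE = 0x2.
So S[2] = 0xE.

0xE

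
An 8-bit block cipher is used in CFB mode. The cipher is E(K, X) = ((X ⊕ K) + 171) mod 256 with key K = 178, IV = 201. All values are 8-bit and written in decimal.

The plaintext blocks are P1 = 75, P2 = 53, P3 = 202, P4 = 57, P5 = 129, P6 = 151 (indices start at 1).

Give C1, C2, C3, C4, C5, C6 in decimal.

C1 = 109, C2 = 191, C3 = 114, C4 = 82, C5 = 10, C6 = 244

CFB encryption: C_i = P_i ⊕ E(K, C_{i−1}), with C_{0} = IV.
C1: E(K, 201) = 38; 75 ⊕ 38 = 109.
C2: E(K, 109) = 138; 53 ⊕ 138 = 191.
C3: E(K, 191) = 184; 202 ⊕ 184 = 114.
C4: E(K, 114) = 107; 57 ⊕ 107 = 82.
C5: E(K, 82) = 139; 129 ⊕ 139 = 10.
C6: E(K, 10) = 99; 151 ⊕ 99 = 244.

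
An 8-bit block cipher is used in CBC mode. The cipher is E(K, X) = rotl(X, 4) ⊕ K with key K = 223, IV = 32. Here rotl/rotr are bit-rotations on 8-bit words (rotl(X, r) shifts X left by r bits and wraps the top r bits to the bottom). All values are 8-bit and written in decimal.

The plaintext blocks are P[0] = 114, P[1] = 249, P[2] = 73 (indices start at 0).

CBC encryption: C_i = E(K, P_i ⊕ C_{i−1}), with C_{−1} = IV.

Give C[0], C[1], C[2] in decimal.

C[0] = 250, C[1] = 239, C[2] = 181

C[0]: P[0] ⊕ 32 = 82; E(K, 82) = 250.
C[1]: P[1] ⊕ 250 = 3; E(K, 3) = 239.
C[2]: P[2] ⊕ 239 = 166; E(K, 166) = 181.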